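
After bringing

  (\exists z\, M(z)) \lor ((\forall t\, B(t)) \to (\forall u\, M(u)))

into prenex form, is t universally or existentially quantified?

First replace A → B with ¬A ∨ B.
  (\exists z\, M(z)) \lor \neg (\forall t\, B(t)) \lor (\forall u\, M(u))
Push ¬ through the quantifiers and connectives to reach negation normal form:
  (\exists z\, M(z)) \lor (\exists t\, \neg B(t)) \lor (\forall u\, M(u))
All bound variables are already distinct, so no renaming is needed.
Finally move all quantifiers to the prefix:
  \exists z\, \exists t\, \forall u\, (M(z) \lor \neg B(t) \lor M(u))
The quantifier \forall t sits under an odd number of negations (counting the antecedent side of each →), so it flips to \exists t.

existential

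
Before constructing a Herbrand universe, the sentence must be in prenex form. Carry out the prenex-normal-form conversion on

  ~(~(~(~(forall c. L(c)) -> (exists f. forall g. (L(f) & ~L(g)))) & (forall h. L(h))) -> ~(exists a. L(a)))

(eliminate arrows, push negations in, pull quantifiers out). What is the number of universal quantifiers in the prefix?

2

Rewrite implications/biconditionals: A → B as ¬A ∨ B.
  ~(~~(~(~~(forall c. L(c)) | (exists f. forall g. (L(f) & ~L(g)))) & (forall h. L(h))) | ~(exists a. L(a)))
Push ¬ through the quantifiers and connectives to reach negation normal form:
  ((forall c. L(c)) | (exists f. forall g. (L(f) & ~L(g))) | (exists h. ~L(h))) & (exists a. L(a))
Extract every quantifier outward, since the variables are now distinct and don't occur free across branches:
  forall c. exists f. forall g. exists h. exists a. ((L(c) | L(f) & ~L(g) | ~L(h)) & L(a))
The prefix is forall c exists f forall g exists h exists a: 2 universal, 3 existential.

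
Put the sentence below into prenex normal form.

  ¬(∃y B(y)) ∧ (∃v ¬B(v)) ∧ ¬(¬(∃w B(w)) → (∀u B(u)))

Rewrite implications/biconditionals: A → B as ¬A ∨ B.
  ¬(∃y B(y)) ∧ (∃v ¬B(v)) ∧ ¬(¬¬(∃w B(w)) ∨ (∀u B(u)))
Drive negations inward (¬∀x A ≡ ∃x ¬A, ¬∃x A ≡ ∀x ¬A, De Morgan for ∧/∨):
  (∀y ¬B(y)) ∧ (∃v ¬B(v)) ∧ (∀w ¬B(w)) ∧ (∃u ¬B(u))
All bound variables are already distinct, so no renaming is needed.
Pull the quantifiers to the front (each side's bound variable is not free in the other side):
  ∀y ∃v ∀w ∃u (¬B(y) ∧ ¬B(v) ∧ ¬B(w) ∧ ¬B(u))

∀y ∃v ∀w ∃u (¬B(y) ∧ ¬B(v) ∧ ¬B(w) ∧ ¬B(u))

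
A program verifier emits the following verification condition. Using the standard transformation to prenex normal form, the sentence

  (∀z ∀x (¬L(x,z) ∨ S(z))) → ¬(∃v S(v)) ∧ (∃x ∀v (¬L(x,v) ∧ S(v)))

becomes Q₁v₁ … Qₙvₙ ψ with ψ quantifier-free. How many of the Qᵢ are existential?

First replace A → B with ¬A ∨ B.
  ¬(∀z ∀x (¬L(x,z) ∨ S(z))) ∨ ¬(∃v S(v)) ∧ (∃x ∀v (¬L(x,v) ∧ S(v)))
Push ¬ through the quantifiers and connectives to reach negation normal form:
  (∃z ∃x (L(x,z) ∧ ¬S(z))) ∨ (∀v ¬S(v)) ∧ (∃x ∀v (¬L(x,v) ∧ S(v)))
Give each quantifier a distinct variable: x↦s, v↦y1.
  (∃z ∃x (L(x,z) ∧ ¬S(z))) ∨ (∀v ¬S(v)) ∧ (∃s ∀y1 (¬L(s,y1) ∧ S(y1)))
Extract every quantifier outward, since the variables are now distinct and don't occur free across branches:
  ∃z ∃x ∀v ∃s ∀y1 (L(x,z) ∧ ¬S(z) ∨ ¬S(v) ∧ ¬L(s,y1) ∧ S(y1))
The prefix is ∃z ∃x ∀v ∃s ∀y1: 2 universal, 3 existential.

3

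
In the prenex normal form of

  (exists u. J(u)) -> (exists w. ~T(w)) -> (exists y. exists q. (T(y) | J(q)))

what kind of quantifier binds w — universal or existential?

First replace A → B with ¬A ∨ B.
  ~(exists u. J(u)) | ~(exists w. ~T(w)) | (exists y. exists q. (T(y) | J(q)))
Drive negations inward (¬∀x A ≡ ∃x ¬A, ¬∃x A ≡ ∀x ¬A, De Morgan for ∧/∨):
  (forall u. ~J(u)) | (forall w. T(w)) | (exists y. exists q. (T(y) | J(q)))
Finally move all quantifiers to the prefix:
  forall u. forall w. exists y. exists q. (~J(u) | T(w) | T(y) | J(q))
The quantifier exists w sits under an odd number of negations (counting the antecedent side of each →), so it flips to forall w.

universal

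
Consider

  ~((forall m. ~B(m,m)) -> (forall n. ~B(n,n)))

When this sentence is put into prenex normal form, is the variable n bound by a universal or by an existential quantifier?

existential

Rewrite implications/biconditionals: A → B as ¬A ∨ B.
  ~(~(forall m. ~B(m,m)) | (forall n. ~B(n,n)))
Push ¬ through the quantifiers and connectives to reach negation normal form:
  (forall m. ~B(m,m)) & (exists n. B(n,n))
All bound variables are already distinct, so no renaming is needed.
Pull the quantifiers to the front (each side's bound variable is not free in the other side):
  forall m. exists n. (~B(m,m) & B(n,n))
The quantifier forall n sits under an odd number of negations (counting the antecedent side of each →), so it flips to exists n.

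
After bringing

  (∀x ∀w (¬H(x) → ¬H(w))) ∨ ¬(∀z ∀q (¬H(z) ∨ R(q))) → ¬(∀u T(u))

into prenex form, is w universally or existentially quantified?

Eliminate → and ↔ using ¬ and ∨.
  ¬((∀x ∀w (¬¬H(x) ∨ ¬H(w))) ∨ ¬(∀z ∀q (¬H(z) ∨ R(q)))) ∨ ¬(∀u T(u))
Move each ¬ inward, flipping quantifiers it crosses:
  (∃x ∃w (¬H(x) ∧ H(w))) ∧ (∀z ∀q (¬H(z) ∨ R(q))) ∨ (∃u ¬T(u))
All bound variables are already distinct, so no renaming is needed.
Pull the quantifiers to the front (each side's bound variable is not free in the other side):
  ∃x ∃w ∀z ∀q ∃u (¬H(x) ∧ H(w) ∧ (¬H(z) ∨ R(q)) ∨ ¬T(u))
The quantifier ∀w sits under an odd number of negations (counting the antecedent side of each →), so it flips to ∃w.

existential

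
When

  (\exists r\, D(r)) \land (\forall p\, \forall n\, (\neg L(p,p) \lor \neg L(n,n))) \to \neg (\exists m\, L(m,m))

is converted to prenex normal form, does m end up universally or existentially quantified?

First replace A → B with ¬A ∨ B.
  \neg ((\exists r\, D(r)) \land (\forall p\, \forall n\, (\neg L(p,p) \lor \neg L(n,n)))) \lor \neg (\exists m\, L(m,m))
Push ¬ through the quantifiers and connectives to reach negation normal form:
  (\forall r\, \neg D(r)) \lor (\exists p\, \exists n\, (L(p,p) \land L(n,n))) \lor (\forall m\, \neg L(m,m))
All bound variables are already distinct, so no renaming is needed.
Finally move all quantifiers to the prefix:
  \forall r\, \exists p\, \exists n\, \forall m\, (\neg D(r) \lor L(p,p) \land L(n,n) \lor \neg L(m,m))
The quantifier \exists m sits under an odd number of negations (counting the antecedent side of each →), so it flips to \forall m.

universal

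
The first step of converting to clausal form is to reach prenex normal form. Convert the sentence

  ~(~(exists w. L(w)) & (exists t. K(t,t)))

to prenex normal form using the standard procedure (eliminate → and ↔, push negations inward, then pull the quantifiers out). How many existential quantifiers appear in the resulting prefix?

1

Drive negations inward (¬∀x A ≡ ∃x ¬A, ¬∃x A ≡ ∀x ¬A, De Morgan for ∧/∨):
  (exists w. L(w)) | (forall t. ~K(t,t))
Finally move all quantifiers to the prefix:
  exists w. forall t. (L(w) | ~K(t,t))
The prefix is exists w forall t: 1 universal, 1 existential.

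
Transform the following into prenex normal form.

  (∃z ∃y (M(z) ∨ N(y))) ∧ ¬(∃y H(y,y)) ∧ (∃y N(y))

Push ¬ through the quantifiers and connectives to reach negation normal form:
  (∃z ∃y (M(z) ∨ N(y))) ∧ (∀y ¬H(y,y)) ∧ (∃y N(y))
Standardize variables apart so no two quantifiers bind the same name: y↦u, y↦s.
  (∃z ∃y (M(z) ∨ N(y))) ∧ (∀u ¬H(u,u)) ∧ (∃s N(s))
Pull the quantifiers to the front (each side's bound variable is not free in the other side):
  ∃z ∃y ∀u ∃s ((M(z) ∨ N(y)) ∧ ¬H(u,u) ∧ N(s))

∃z ∃y ∀u ∃s ((M(z) ∨ N(y)) ∧ ¬H(u,u) ∧ N(s))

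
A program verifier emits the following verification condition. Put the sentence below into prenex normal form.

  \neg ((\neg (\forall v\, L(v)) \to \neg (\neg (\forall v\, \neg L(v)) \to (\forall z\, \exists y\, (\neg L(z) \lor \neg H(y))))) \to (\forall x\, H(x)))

First replace A → B with ¬A ∨ B.
  \neg (\neg (\neg \neg (\forall v\, L(v)) \lor \neg (\neg \neg (\forall v\, \neg L(v)) \lor (\forall z\, \exists y\, (\neg L(z) \lor \neg H(y))))) \lor (\forall x\, H(x)))
Push ¬ through the quantifiers and connectives to reach negation normal form:
  ((\forall v\, L(v)) \lor (\exists v\, L(v)) \land (\exists z\, \forall y\, (L(z) \land H(y)))) \land (\exists x\, \neg H(x))
Standardize variables apart so no two quantifiers bind the same name: v↦a.
  ((\forall v\, L(v)) \lor (\exists a\, L(a)) \land (\exists z\, \forall y\, (L(z) \land H(y)))) \land (\exists x\, \neg H(x))
Extract every quantifier outward, since the variables are now distinct and don't occur free across branches:
  \forall v\, \exists a\, \exists z\, \forall y\, \exists x\, ((L(v) \lor L(a) \land L(z) \land H(y)) \land \neg H(x))

\forall v\, \exists a\, \exists z\, \forall y\, \exists x\, ((L(v) \lor L(a) \land L(z) \land H(y)) \land \neg H(x))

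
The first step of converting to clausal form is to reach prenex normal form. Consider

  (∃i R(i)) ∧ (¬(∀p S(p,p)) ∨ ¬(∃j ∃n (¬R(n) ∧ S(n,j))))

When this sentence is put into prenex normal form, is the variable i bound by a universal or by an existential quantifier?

existential

Push ¬ through the quantifiers and connectives to reach negation normal form:
  (∃i R(i)) ∧ ((∃p ¬S(p,p)) ∨ (∀j ∀n (R(n) ∨ ¬S(n,j))))
All bound variables are already distinct, so no renaming is needed.
Extract every quantifier outward, since the variables are now distinct and don't occur free across branches:
  ∃i ∃p ∀j ∀n (R(i) ∧ (¬S(p,p) ∨ R(n) ∨ ¬S(n,j)))
The quantifier ∃i sits under an even number of negations, so it remains existential.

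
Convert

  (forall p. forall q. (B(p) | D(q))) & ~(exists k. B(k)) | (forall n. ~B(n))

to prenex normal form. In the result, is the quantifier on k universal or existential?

universal

Move each ¬ inward, flipping quantifiers it crosses:
  (forall p. forall q. (B(p) | D(q))) & (forall k. ~B(k)) | (forall n. ~B(n))
Finally move all quantifiers to the prefix:
  forall p. forall q. forall k. forall n. ((B(p) | D(q)) & ~B(k) | ~B(n))
The quantifier exists k sits under an odd number of negations, so it flips to forall k.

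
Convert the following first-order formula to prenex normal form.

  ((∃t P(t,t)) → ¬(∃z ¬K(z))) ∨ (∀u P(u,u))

∀t ∀z ∀u (¬P(t,t) ∨ K(z) ∨ P(u,u))

Rewrite implications/biconditionals: A → B as ¬A ∨ B.
  ¬(∃t P(t,t)) ∨ ¬(∃z ¬K(z)) ∨ (∀u P(u,u))
Move each ¬ inward, flipping quantifiers it crosses:
  (∀t ¬P(t,t)) ∨ (∀z K(z)) ∨ (∀u P(u,u))
Pull the quantifiers to the front (each side's bound variable is not free in the other side):
  ∀t ∀z ∀u (¬P(t,t) ∨ K(z) ∨ P(u,u))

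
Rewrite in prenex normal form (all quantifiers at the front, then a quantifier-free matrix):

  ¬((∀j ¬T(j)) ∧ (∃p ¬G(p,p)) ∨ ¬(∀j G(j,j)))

∃j ∀p ∀b ((T(j) ∨ G(p,p)) ∧ G(b,b))

Push ¬ through the quantifiers and connectives to reach negation normal form:
  ((∃j T(j)) ∨ (∀p G(p,p))) ∧ (∀j G(j,j))
Standardize variables apart so no two quantifiers bind the same name: j↦b.
  ((∃j T(j)) ∨ (∀p G(p,p))) ∧ (∀b G(b,b))
Finally move all quantifiers to the prefix:
  ∃j ∀p ∀b ((T(j) ∨ G(p,p)) ∧ G(b,b))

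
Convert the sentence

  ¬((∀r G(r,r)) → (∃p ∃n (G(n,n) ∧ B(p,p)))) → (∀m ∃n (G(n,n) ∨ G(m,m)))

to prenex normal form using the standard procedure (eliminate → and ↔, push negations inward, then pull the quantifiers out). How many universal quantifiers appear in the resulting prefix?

1

Eliminate → and ↔ using ¬ and ∨.
  ¬¬(¬(∀r G(r,r)) ∨ (∃p ∃n (G(n,n) ∧ B(p,p)))) ∨ (∀m ∃n (G(n,n) ∨ G(m,m)))
Move each ¬ inward, flipping quantifiers it crosses:
  (∃r ¬G(r,r)) ∨ (∃p ∃n (G(n,n) ∧ B(p,p))) ∨ (∀m ∃n (G(n,n) ∨ G(m,m)))
Standardize variables apart so no two quantifiers bind the same name: n↦u1.
  (∃r ¬G(r,r)) ∨ (∃p ∃n (G(n,n) ∧ B(p,p))) ∨ (∀m ∃u1 (G(u1,u1) ∨ G(m,m)))
Finally move all quantifiers to the prefix:
  ∃r ∃p ∃n ∀m ∃u1 (¬G(r,r) ∨ G(n,n) ∧ B(p,p) ∨ G(u1,u1) ∨ G(m,m))
The prefix is ∃r ∃p ∃n ∀m ∃u1: 1 universal, 4 existential.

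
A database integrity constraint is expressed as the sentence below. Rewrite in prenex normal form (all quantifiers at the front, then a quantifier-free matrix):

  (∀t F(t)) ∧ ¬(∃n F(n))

Drive negations inward (¬∀x A ≡ ∃x ¬A, ¬∃x A ≡ ∀x ¬A, De Morgan for ∧/∨):
  (∀t F(t)) ∧ (∀n ¬F(n))
Extract every quantifier outward, since the variables are now distinct and don't occur free across branches:
  ∀t ∀n (F(t) ∧ ¬F(n))

∀t ∀n (F(t) ∧ ¬F(n))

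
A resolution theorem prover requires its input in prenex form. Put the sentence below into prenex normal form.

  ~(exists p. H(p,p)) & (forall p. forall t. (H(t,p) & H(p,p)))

Move each ¬ inward, flipping quantifiers it crosses:
  (forall p. ~H(p,p)) & (forall p. forall t. (H(t,p) & H(p,p)))
Give each quantifier a distinct variable: p↦x1.
  (forall p. ~H(p,p)) & (forall x1. forall t. (H(t,x1) & H(x1,x1)))
Pull the quantifiers to the front (each side's bound variable is not free in the other side):
  forall p. forall x1. forall t. (~H(p,p) & H(t,x1) & H(x1,x1))

forall p. forall x1. forall t. (~H(p,p) & H(t,x1) & H(x1,x1))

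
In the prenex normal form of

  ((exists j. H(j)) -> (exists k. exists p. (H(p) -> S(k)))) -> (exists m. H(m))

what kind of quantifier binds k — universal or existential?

universal

First replace A → B with ¬A ∨ B.
  ~(~(exists j. H(j)) | (exists k. exists p. (~H(p) | S(k)))) | (exists m. H(m))
Move each ¬ inward, flipping quantifiers it crosses:
  (exists j. H(j)) & (forall k. forall p. (H(p) & ~S(k))) | (exists m. H(m))
All bound variables are already distinct, so no renaming is needed.
Pull the quantifiers to the front (each side's bound variable is not free in the other side):
  exists j. forall k. forall p. exists m. (H(j) & H(p) & ~S(k) | H(m))
The quantifier exists k sits under an odd number of negations (counting the antecedent side of each →), so it flips to forall k.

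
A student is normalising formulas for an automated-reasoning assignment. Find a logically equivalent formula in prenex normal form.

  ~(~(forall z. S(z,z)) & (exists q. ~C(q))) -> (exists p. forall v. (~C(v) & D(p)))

Rewrite implications/biconditionals: A → B as ¬A ∨ B.
  ~~(~(forall z. S(z,z)) & (exists q. ~C(q))) | (exists p. forall v. (~C(v) & D(p)))
Move each ¬ inward, flipping quantifiers it crosses:
  (exists z. ~S(z,z)) & (exists q. ~C(q)) | (exists p. forall v. (~C(v) & D(p)))
All bound variables are already distinct, so no renaming is needed.
Finally move all quantifiers to the prefix:
  exists z. exists q. exists p. forall v. (~S(z,z) & ~C(q) | ~C(v) & D(p))

exists z. exists q. exists p. forall v. (~S(z,z) & ~C(q) | ~C(v) & D(p))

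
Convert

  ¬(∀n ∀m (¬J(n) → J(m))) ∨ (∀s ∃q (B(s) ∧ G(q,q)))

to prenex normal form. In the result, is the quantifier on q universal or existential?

existential

Eliminate → and ↔ using ¬ and ∨.
  ¬(∀n ∀m (¬¬J(n) ∨ J(m))) ∨ (∀s ∃q (B(s) ∧ G(q,q)))
Push ¬ through the quantifiers and connectives to reach negation normal form:
  (∃n ∃m (¬J(n) ∧ ¬J(m))) ∨ (∀s ∃q (B(s) ∧ G(q,q)))
Finally move all quantifiers to the prefix:
  ∃n ∃m ∀s ∃q (¬J(n) ∧ ¬J(m) ∨ B(s) ∧ G(q,q))
The quantifier ∃q sits under an even number of negations (counting the antecedent side of each →), so it remains existential.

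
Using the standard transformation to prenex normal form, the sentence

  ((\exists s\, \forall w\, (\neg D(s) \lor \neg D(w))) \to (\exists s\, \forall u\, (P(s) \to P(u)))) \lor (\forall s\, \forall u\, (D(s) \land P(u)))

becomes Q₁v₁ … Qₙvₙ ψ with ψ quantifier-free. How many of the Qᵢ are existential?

2

Rewrite implications/biconditionals: A → B as ¬A ∨ B.
  \neg (\exists s\, \forall w\, (\neg D(s) \lor \neg D(w))) \lor (\exists s\, \forall u\, (\neg P(s) \lor P(u))) \lor (\forall s\, \forall u\, (D(s) \land P(u)))
Move each ¬ inward, flipping quantifiers it crosses:
  (\forall s\, \exists w\, (D(s) \land D(w))) \lor (\exists s\, \forall u\, (\neg P(s) \lor P(u))) \lor (\forall s\, \forall u\, (D(s) \land P(u)))
Rename bound variables to avoid capture: s↦w1, s↦r, u↦u1.
  (\forall s\, \exists w\, (D(s) \land D(w))) \lor (\exists w1\, \forall u\, (\neg P(w1) \lor P(u))) \lor (\forall r\, \forall u1\, (D(r) \land P(u1)))
Pull the quantifiers to the front (each side's bound variable is not free in the other side):
  \forall s\, \exists w\, \exists w1\, \forall u\, \forall r\, \forall u1\, (D(s) \land D(w) \lor \neg P(w1) \lor P(u) \lor D(r) \land P(u1))
The prefix is \forall s \exists w \exists w1 \forall u \forall r \forall u1: 4 universal, 2 existential.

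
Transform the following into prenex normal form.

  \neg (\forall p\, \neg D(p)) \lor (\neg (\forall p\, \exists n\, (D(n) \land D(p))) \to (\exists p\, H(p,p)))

\exists p\, \forall w\, \exists n\, \exists y\, (D(p) \lor D(n) \land D(w) \lor H(y,y))

First replace A → B with ¬A ∨ B.
  \neg (\forall p\, \neg D(p)) \lor \neg \neg (\forall p\, \exists n\, (D(n) \land D(p))) \lor (\exists p\, H(p,p))
Move each ¬ inward, flipping quantifiers it crosses:
  (\exists p\, D(p)) \lor (\forall p\, \exists n\, (D(n) \land D(p))) \lor (\exists p\, H(p,p))
Rename bound variables to avoid capture: p↦w, p↦y.
  (\exists p\, D(p)) \lor (\forall w\, \exists n\, (D(n) \land D(w))) \lor (\exists y\, H(y,y))
Extract every quantifier outward, since the variables are now distinct and don't occur free across branches:
  \exists p\, \forall w\, \exists n\, \exists y\, (D(p) \lor D(n) \land D(w) \lor H(y,y))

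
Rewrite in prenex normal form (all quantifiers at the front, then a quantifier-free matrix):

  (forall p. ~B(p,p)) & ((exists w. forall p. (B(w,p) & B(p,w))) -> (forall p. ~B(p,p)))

Rewrite implications/biconditionals: A → B as ¬A ∨ B.
  (forall p. ~B(p,p)) & (~(exists w. forall p. (B(w,p) & B(p,w))) | (forall p. ~B(p,p)))
Push ¬ through the quantifiers and connectives to reach negation normal form:
  (forall p. ~B(p,p)) & ((forall w. exists p. (~B(w,p) | ~B(p,w))) | (forall p. ~B(p,p)))
Rename bound variables to avoid capture: p↦x1, p↦u.
  (forall p. ~B(p,p)) & ((forall w. exists x1. (~B(w,x1) | ~B(x1,w))) | (forall u. ~B(u,u)))
Finally move all quantifiers to the prefix:
  forall p. forall w. exists x1. forall u. (~B(p,p) & (~B(w,x1) | ~B(x1,w) | ~B(u,u)))

forall p. forall w. exists x1. forall u. (~B(p,p) & (~B(w,x1) | ~B(x1,w) | ~B(u,u)))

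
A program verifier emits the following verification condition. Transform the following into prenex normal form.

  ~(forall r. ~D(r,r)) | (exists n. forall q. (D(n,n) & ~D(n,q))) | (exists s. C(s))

Push ¬ through the quantifiers and connectives to reach negation normal form:
  (exists r. D(r,r)) | (exists n. forall q. (D(n,n) & ~D(n,q))) | (exists s. C(s))
All bound variables are already distinct, so no renaming is needed.
Pull the quantifiers to the front (each side's bound variable is not free in the other side):
  exists r. exists n. forall q. exists s. (D(r,r) | D(n,n) & ~D(n,q) | C(s))

exists r. exists n. forall q. exists s. (D(r,r) | D(n,n) & ~D(n,q) | C(s))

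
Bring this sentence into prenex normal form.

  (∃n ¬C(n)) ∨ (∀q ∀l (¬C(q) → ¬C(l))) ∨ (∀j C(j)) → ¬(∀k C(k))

∀n ∃q ∃l ∃j ∃k (C(n) ∧ ¬C(q) ∧ C(l) ∧ ¬C(j) ∨ ¬C(k))

First replace A → B with ¬A ∨ B.
  ¬((∃n ¬C(n)) ∨ (∀q ∀l (¬¬C(q) ∨ ¬C(l))) ∨ (∀j C(j))) ∨ ¬(∀k C(k))
Push ¬ through the quantifiers and connectives to reach negation normal form:
  (∀n C(n)) ∧ (∃q ∃l (¬C(q) ∧ C(l))) ∧ (∃j ¬C(j)) ∨ (∃k ¬C(k))
Finally move all quantifiers to the prefix:
  ∀n ∃q ∃l ∃j ∃k (C(n) ∧ ¬C(q) ∧ C(l) ∧ ¬C(j) ∨ ¬C(k))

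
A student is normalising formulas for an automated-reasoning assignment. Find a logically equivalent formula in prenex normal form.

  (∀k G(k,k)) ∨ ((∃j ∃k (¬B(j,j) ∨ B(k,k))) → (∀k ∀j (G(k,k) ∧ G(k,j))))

∀k ∀j ∀w ∀u ∀y (G(k,k) ∨ B(j,j) ∧ ¬B(w,w) ∨ G(u,u) ∧ G(u,y))

Rewrite implications/biconditionals: A → B as ¬A ∨ B.
  (∀k G(k,k)) ∨ ¬(∃j ∃k (¬B(j,j) ∨ B(k,k))) ∨ (∀k ∀j (G(k,k) ∧ G(k,j)))
Drive negations inward (¬∀x A ≡ ∃x ¬A, ¬∃x A ≡ ∀x ¬A, De Morgan for ∧/∨):
  (∀k G(k,k)) ∨ (∀j ∀k (B(j,j) ∧ ¬B(k,k))) ∨ (∀k ∀j (G(k,k) ∧ G(k,j)))
Rename bound variables to avoid capture: k↦w, k↦u, j↦y.
  (∀k G(k,k)) ∨ (∀j ∀w (B(j,j) ∧ ¬B(w,w))) ∨ (∀u ∀y (G(u,u) ∧ G(u,y)))
Finally move all quantifiers to the prefix:
  ∀k ∀j ∀w ∀u ∀y (G(k,k) ∨ B(j,j) ∧ ¬B(w,w) ∨ G(u,u) ∧ G(u,y))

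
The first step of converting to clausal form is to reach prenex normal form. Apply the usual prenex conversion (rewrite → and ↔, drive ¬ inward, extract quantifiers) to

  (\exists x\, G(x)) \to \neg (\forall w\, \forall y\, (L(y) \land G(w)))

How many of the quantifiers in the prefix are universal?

First replace A → B with ¬A ∨ B.
  \neg (\exists x\, G(x)) \lor \neg (\forall w\, \forall y\, (L(y) \land G(w)))
Drive negations inward (¬∀x A ≡ ∃x ¬A, ¬∃x A ≡ ∀x ¬A, De Morgan for ∧/∨):
  (\forall x\, \neg G(x)) \lor (\exists w\, \exists y\, (\neg L(y) \lor \neg G(w)))
Extract every quantifier outward, since the variables are now distinct and don't occur free across branches:
  \forall x\, \exists w\, \exists y\, (\neg G(x) \lor \neg L(y) \lor \neg G(w))
The prefix is \forall x \exists w \exists y: 1 universal, 2 existential.

1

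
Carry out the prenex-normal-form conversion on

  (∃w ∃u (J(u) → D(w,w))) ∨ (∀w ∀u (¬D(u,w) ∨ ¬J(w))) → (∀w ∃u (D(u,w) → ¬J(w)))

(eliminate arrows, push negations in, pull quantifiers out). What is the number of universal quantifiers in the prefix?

Rewrite implications/biconditionals: A → B as ¬A ∨ B.
  ¬((∃w ∃u (¬J(u) ∨ D(w,w))) ∨ (∀w ∀u (¬D(u,w) ∨ ¬J(w)))) ∨ (∀w ∃u (¬D(u,w) ∨ ¬J(w)))
Move each ¬ inward, flipping quantifiers it crosses:
  (∀w ∀u (J(u) ∧ ¬D(w,w))) ∧ (∃w ∃u (D(u,w) ∧ J(w))) ∨ (∀w ∃u (¬D(u,w) ∨ ¬J(w)))
Give each quantifier a distinct variable: w↦u1, u↦r, w↦b, u↦x1.
  (∀w ∀u (J(u) ∧ ¬D(w,w))) ∧ (∃u1 ∃r (D(r,u1) ∧ J(u1))) ∨ (∀b ∃x1 (¬D(x1,b) ∨ ¬J(b)))
Finally move all quantifiers to the prefix:
  ∀w ∀u ∃u1 ∃r ∀b ∃x1 (J(u) ∧ ¬D(w,w) ∧ D(r,u1) ∧ J(u1) ∨ ¬D(x1,b) ∨ ¬J(b))
The prefix is ∀w ∀u ∃u1 ∃r ∀b ∃x1: 3 universal, 3 existential.

3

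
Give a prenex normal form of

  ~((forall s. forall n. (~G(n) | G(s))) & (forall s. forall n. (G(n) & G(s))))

Move each ¬ inward, flipping quantifiers it crosses:
  (exists s. exists n. (G(n) & ~G(s))) | (exists s. exists n. (~G(n) | ~G(s)))
Standardize variables apart so no two quantifiers bind the same name: s↦x, n↦t.
  (exists s. exists n. (G(n) & ~G(s))) | (exists x. exists t. (~G(t) | ~G(x)))
Extract every quantifier outward, since the variables are now distinct and don't occur free across branches:
  exists s. exists n. exists x. exists t. (G(n) & ~G(s) | ~G(t) | ~G(x))

exists s. exists n. exists x. exists t. (G(n) & ~G(s) | ~G(t) | ~G(x))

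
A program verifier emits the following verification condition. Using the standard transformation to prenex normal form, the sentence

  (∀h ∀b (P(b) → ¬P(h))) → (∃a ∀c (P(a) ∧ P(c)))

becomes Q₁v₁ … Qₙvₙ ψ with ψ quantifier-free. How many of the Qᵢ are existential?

3

First replace A → B with ¬A ∨ B.
  ¬(∀h ∀b (¬P(b) ∨ ¬P(h))) ∨ (∃a ∀c (P(a) ∧ P(c)))
Push ¬ through the quantifiers and connectives to reach negation normal form:
  (∃h ∃b (P(b) ∧ P(h))) ∨ (∃a ∀c (P(a) ∧ P(c)))
All bound variables are already distinct, so no renaming is needed.
Finally move all quantifiers to the prefix:
  ∃h ∃b ∃a ∀c (P(b) ∧ P(h) ∨ P(a) ∧ P(c))
The prefix is ∃h ∃b ∃a ∀c: 1 universal, 3 existential.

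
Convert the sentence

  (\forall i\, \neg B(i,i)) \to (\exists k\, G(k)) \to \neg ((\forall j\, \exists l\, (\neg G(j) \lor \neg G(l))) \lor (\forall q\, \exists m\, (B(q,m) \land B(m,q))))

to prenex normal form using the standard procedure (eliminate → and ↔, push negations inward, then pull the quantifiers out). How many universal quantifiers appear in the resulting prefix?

3

Eliminate → and ↔ using ¬ and ∨.
  \neg (\forall i\, \neg B(i,i)) \lor \neg (\exists k\, G(k)) \lor \neg ((\forall j\, \exists l\, (\neg G(j) \lor \neg G(l))) \lor (\forall q\, \exists m\, (B(q,m) \land B(m,q))))
Drive negations inward (¬∀x A ≡ ∃x ¬A, ¬∃x A ≡ ∀x ¬A, De Morgan for ∧/∨):
  (\exists i\, B(i,i)) \lor (\forall k\, \neg G(k)) \lor (\exists j\, \forall l\, (G(j) \land G(l))) \land (\exists q\, \forall m\, (\neg B(q,m) \lor \neg B(m,q)))
All bound variables are already distinct, so no renaming is needed.
Extract every quantifier outward, since the variables are now distinct and don't occur free across branches:
  \exists i\, \forall k\, \exists j\, \forall l\, \exists q\, \forall m\, (B(i,i) \lor \neg G(k) \lor G(j) \land G(l) \land (\neg B(q,m) \lor \neg B(m,q)))
The prefix is \exists i \forall k \exists j \forall l \exists q \forall m: 3 universal, 3 existential.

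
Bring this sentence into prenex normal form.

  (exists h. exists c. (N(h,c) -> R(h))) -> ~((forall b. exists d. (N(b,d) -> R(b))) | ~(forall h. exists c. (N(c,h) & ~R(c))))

forall h. forall c. exists b. forall d. forall x. exists a. (N(h,c) & ~R(h) | N(b,d) & ~R(b) & N(a,x) & ~R(a))

Eliminate → and ↔ using ¬ and ∨.
  ~(exists h. exists c. (~N(h,c) | R(h))) | ~((forall b. exists d. (~N(b,d) | R(b))) | ~(forall h. exists c. (N(c,h) & ~R(c))))
Push ¬ through the quantifiers and connectives to reach negation normal form:
  (forall h. forall c. (N(h,c) & ~R(h))) | (exists b. forall d. (N(b,d) & ~R(b))) & (forall h. exists c. (N(c,h) & ~R(c)))
Give each quantifier a distinct variable: h↦x, c↦a.
  (forall h. forall c. (N(h,c) & ~R(h))) | (exists b. forall d. (N(b,d) & ~R(b))) & (forall x. exists a. (N(a,x) & ~R(a)))
Extract every quantifier outward, since the variables are now distinct and don't occur free across branches:
  forall h. forall c. exists b. forall d. forall x. exists a. (N(h,c) & ~R(h) | N(b,d) & ~R(b) & N(a,x) & ~R(a))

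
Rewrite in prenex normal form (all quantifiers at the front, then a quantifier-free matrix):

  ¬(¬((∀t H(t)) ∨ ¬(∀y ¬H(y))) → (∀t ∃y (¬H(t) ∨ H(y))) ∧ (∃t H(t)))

First replace A → B with ¬A ∨ B.
  ¬(¬¬((∀t H(t)) ∨ ¬(∀y ¬H(y))) ∨ (∀t ∃y (¬H(t) ∨ H(y))) ∧ (∃t H(t)))
Drive negations inward (¬∀x A ≡ ∃x ¬A, ¬∃x A ≡ ∀x ¬A, De Morgan for ∧/∨):
  (∃t ¬H(t)) ∧ (∀y ¬H(y)) ∧ ((∃t ∀y (H(t) ∧ ¬H(y))) ∨ (∀t ¬H(t)))
Rename bound variables to avoid capture: t↦a, y↦r, t↦w.
  (∃t ¬H(t)) ∧ (∀y ¬H(y)) ∧ ((∃a ∀r (H(a) ∧ ¬H(r))) ∨ (∀w ¬H(w)))
Extract every quantifier outward, since the variables are now distinct and don't occur free across branches:
  ∃t ∀y ∃a ∀r ∀w (¬H(t) ∧ ¬H(y) ∧ (H(a) ∧ ¬H(r) ∨ ¬H(w)))

∃t ∀y ∃a ∀r ∀w (¬H(t) ∧ ¬H(y) ∧ (H(a) ∧ ¬H(r) ∨ ¬H(w)))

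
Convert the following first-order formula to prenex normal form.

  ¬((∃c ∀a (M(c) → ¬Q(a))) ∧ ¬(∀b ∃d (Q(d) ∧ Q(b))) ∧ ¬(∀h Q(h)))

∀c ∃a ∀b ∃d ∀h (M(c) ∧ Q(a) ∨ Q(d) ∧ Q(b) ∨ Q(h))

First replace A → B with ¬A ∨ B.
  ¬((∃c ∀a (¬M(c) ∨ ¬Q(a))) ∧ ¬(∀b ∃d (Q(d) ∧ Q(b))) ∧ ¬(∀h Q(h)))
Move each ¬ inward, flipping quantifiers it crosses:
  (∀c ∃a (M(c) ∧ Q(a))) ∨ (∀b ∃d (Q(d) ∧ Q(b))) ∨ (∀h Q(h))
Extract every quantifier outward, since the variables are now distinct and don't occur free across branches:
  ∀c ∃a ∀b ∃d ∀h (M(c) ∧ Q(a) ∨ Q(d) ∧ Q(b) ∨ Q(h))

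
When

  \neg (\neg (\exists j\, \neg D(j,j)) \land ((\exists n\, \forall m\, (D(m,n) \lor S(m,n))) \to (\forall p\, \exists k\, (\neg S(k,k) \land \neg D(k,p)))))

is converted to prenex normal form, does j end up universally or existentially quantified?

existential

First replace A → B with ¬A ∨ B.
  \neg (\neg (\exists j\, \neg D(j,j)) \land (\neg (\exists n\, \forall m\, (D(m,n) \lor S(m,n))) \lor (\forall p\, \exists k\, (\neg S(k,k) \land \neg D(k,p)))))
Drive negations inward (¬∀x A ≡ ∃x ¬A, ¬∃x A ≡ ∀x ¬A, De Morgan for ∧/∨):
  (\exists j\, \neg D(j,j)) \lor (\exists n\, \forall m\, (D(m,n) \lor S(m,n))) \land (\exists p\, \forall k\, (S(k,k) \lor D(k,p)))
All bound variables are already distinct, so no renaming is needed.
Finally move all quantifiers to the prefix:
  \exists j\, \exists n\, \forall m\, \exists p\, \forall k\, (\neg D(j,j) \lor (D(m,n) \lor S(m,n)) \land (S(k,k) \lor D(k,p)))
The quantifier \exists j sits under an even number of negations (counting the antecedent side of each →), so it remains existential.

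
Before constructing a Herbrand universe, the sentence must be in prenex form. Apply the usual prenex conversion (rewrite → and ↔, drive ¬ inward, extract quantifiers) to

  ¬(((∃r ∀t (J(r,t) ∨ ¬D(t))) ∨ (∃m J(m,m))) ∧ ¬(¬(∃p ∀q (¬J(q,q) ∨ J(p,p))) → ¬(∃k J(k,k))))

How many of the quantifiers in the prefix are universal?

First replace A → B with ¬A ∨ B.
  ¬(((∃r ∀t (J(r,t) ∨ ¬D(t))) ∨ (∃m J(m,m))) ∧ ¬(¬¬(∃p ∀q (¬J(q,q) ∨ J(p,p))) ∨ ¬(∃k J(k,k))))
Move each ¬ inward, flipping quantifiers it crosses:
  (∀r ∃t (¬J(r,t) ∧ D(t))) ∧ (∀m ¬J(m,m)) ∨ (∃p ∀q (¬J(q,q) ∨ J(p,p))) ∨ (∀k ¬J(k,k))
All bound variables are already distinct, so no renaming is needed.
Extract every quantifier outward, since the variables are now distinct and don't occur free across branches:
  ∀r ∃t ∀m ∃p ∀q ∀k (¬J(r,t) ∧ D(t) ∧ ¬J(m,m) ∨ ¬J(q,q) ∨ J(p,p) ∨ ¬J(k,k))
The prefix is ∀r ∃t ∀m ∃p ∀q ∀k: 4 universal, 2 existential.

4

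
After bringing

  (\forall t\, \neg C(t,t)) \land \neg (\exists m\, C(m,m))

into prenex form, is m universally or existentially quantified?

Push ¬ through the quantifiers and connectives to reach negation normal form:
  (\forall t\, \neg C(t,t)) \land (\forall m\, \neg C(m,m))
All bound variables are already distinct, so no renaming is needed.
Extract every quantifier outward, since the variables are now distinct and don't occur free across branches:
  \forall t\, \forall m\, (\neg C(t,t) \land \neg C(m,m))
The quantifier \exists m sits under an odd number of negations, so it flips to \forall m.

universal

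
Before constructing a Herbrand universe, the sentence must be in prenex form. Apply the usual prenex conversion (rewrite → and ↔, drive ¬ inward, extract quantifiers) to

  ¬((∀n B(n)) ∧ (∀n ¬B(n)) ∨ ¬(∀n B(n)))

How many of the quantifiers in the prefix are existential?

2

Move each ¬ inward, flipping quantifiers it crosses:
  ((∃n ¬B(n)) ∨ (∃n B(n))) ∧ (∀n B(n))
Rename bound variables to avoid capture: n↦s, n↦z.
  ((∃n ¬B(n)) ∨ (∃s B(s))) ∧ (∀z B(z))
Finally move all quantifiers to the prefix:
  ∃n ∃s ∀z ((¬B(n) ∨ B(s)) ∧ B(z))
The prefix is ∃n ∃s ∀z: 1 universal, 2 existential.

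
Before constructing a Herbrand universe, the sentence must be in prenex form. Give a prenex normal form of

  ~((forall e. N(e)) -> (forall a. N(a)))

forall e. exists a. (N(e) & ~N(a))

First replace A → B with ¬A ∨ B.
  ~(~(forall e. N(e)) | (forall a. N(a)))
Move each ¬ inward, flipping quantifiers it crosses:
  (forall e. N(e)) & (exists a. ~N(a))
Extract every quantifier outward, since the variables are now distinct and don't occur free across branches:
  forall e. exists a. (N(e) & ~N(a))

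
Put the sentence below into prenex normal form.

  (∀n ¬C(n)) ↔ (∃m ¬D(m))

∃n ∃m ∀w1 ∀z1 ((C(n) ∨ ¬D(m)) ∧ (D(w1) ∨ ¬C(z1)))

Rewrite implications/biconditionals: A → B as ¬A ∨ B; A ↔ B as (¬A ∨ B) ∧ (¬B ∨ A).
  (¬(∀n ¬C(n)) ∨ (∃m ¬D(m))) ∧ (¬(∃m ¬D(m)) ∨ (∀n ¬C(n)))
Move each ¬ inward, flipping quantifiers it crosses:
  ((∃n C(n)) ∨ (∃m ¬D(m))) ∧ ((∀m D(m)) ∨ (∀n ¬C(n)))
Rename bound variables to avoid capture: m↦w1, n↦z1.
  ((∃n C(n)) ∨ (∃m ¬D(m))) ∧ ((∀w1 D(w1)) ∨ (∀z1 ¬C(z1)))
Pull the quantifiers to the front (each side's bound variable is not free in the other side):
  ∃n ∃m ∀w1 ∀z1 ((C(n) ∨ ¬D(m)) ∧ (D(w1) ∨ ¬C(z1)))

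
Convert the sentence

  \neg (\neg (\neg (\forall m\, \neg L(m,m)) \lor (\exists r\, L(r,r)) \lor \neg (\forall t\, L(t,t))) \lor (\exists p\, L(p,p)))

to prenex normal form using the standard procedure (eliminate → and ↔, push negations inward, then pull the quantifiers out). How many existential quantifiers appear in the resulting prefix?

3

Move each ¬ inward, flipping quantifiers it crosses:
  ((\exists m\, L(m,m)) \lor (\exists r\, L(r,r)) \lor (\exists t\, \neg L(t,t))) \land (\forall p\, \neg L(p,p))
All bound variables are already distinct, so no renaming is needed.
Extract every quantifier outward, since the variables are now distinct and don't occur free across branches:
  \exists m\, \exists r\, \exists t\, \forall p\, ((L(m,m) \lor L(r,r) \lor \neg L(t,t)) \land \neg L(p,p))
The prefix is \exists m \exists r \exists t \forall p: 1 universal, 3 existential.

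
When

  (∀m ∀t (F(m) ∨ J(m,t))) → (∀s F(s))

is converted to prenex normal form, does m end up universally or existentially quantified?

existential

First replace A → B with ¬A ∨ B.
  ¬(∀m ∀t (F(m) ∨ J(m,t))) ∨ (∀s F(s))
Push ¬ through the quantifiers and connectives to reach negation normal form:
  (∃m ∃t (¬F(m) ∧ ¬J(m,t))) ∨ (∀s F(s))
Pull the quantifiers to the front (each side's bound variable is not free in the other side):
  ∃m ∃t ∀s (¬F(m) ∧ ¬J(m,t) ∨ F(s))
The quantifier ∀m sits under an odd number of negations (counting the antecedent side of each →), so it flips to ∃m.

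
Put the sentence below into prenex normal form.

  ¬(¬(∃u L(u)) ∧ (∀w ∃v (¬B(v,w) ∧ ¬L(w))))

Push ¬ through the quantifiers and connectives to reach negation normal form:
  (∃u L(u)) ∨ (∃w ∀v (B(v,w) ∨ L(w)))
All bound variables are already distinct, so no renaming is needed.
Pull the quantifiers to the front (each side's bound variable is not free in the other side):
  ∃u ∃w ∀v (L(u) ∨ B(v,w) ∨ L(w))

∃u ∃w ∀v (L(u) ∨ B(v,w) ∨ L(w))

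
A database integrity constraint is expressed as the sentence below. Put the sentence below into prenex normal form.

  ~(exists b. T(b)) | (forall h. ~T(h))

Drive negations inward (¬∀x A ≡ ∃x ¬A, ¬∃x A ≡ ∀x ¬A, De Morgan for ∧/∨):
  (forall b. ~T(b)) | (forall h. ~T(h))
Pull the quantifiers to the front (each side's bound variable is not free in the other side):
  forall b. forall h. (~T(b) | ~T(h))

forall b. forall h. (~T(b) | ~T(h))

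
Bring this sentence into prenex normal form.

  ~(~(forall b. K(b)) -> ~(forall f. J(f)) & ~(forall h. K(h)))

First replace A → B with ¬A ∨ B.
  ~(~~(forall b. K(b)) | ~(forall f. J(f)) & ~(forall h. K(h)))
Push ¬ through the quantifiers and connectives to reach negation normal form:
  (exists b. ~K(b)) & ((forall f. J(f)) | (forall h. K(h)))
All bound variables are already distinct, so no renaming is needed.
Pull the quantifiers to the front (each side's bound variable is not free in the other side):
  exists b. forall f. forall h. (~K(b) & (J(f) | K(h)))

exists b. forall f. forall h. (~K(b) & (J(f) | K(h)))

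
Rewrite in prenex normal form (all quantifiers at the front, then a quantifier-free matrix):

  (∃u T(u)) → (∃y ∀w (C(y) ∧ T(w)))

∀u ∃y ∀w (¬T(u) ∨ C(y) ∧ T(w))

Rewrite implications/biconditionals: A → B as ¬A ∨ B.
  ¬(∃u T(u)) ∨ (∃y ∀w (C(y) ∧ T(w)))
Push ¬ through the quantifiers and connectives to reach negation normal form:
  (∀u ¬T(u)) ∨ (∃y ∀w (C(y) ∧ T(w)))
All bound variables are already distinct, so no renaming is needed.
Finally move all quantifiers to the prefix:
  ∀u ∃y ∀w (¬T(u) ∨ C(y) ∧ T(w))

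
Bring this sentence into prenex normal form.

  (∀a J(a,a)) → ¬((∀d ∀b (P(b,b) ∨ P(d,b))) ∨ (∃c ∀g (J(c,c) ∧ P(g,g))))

Eliminate → and ↔ using ¬ and ∨.
  ¬(∀a J(a,a)) ∨ ¬((∀d ∀b (P(b,b) ∨ P(d,b))) ∨ (∃c ∀g (J(c,c) ∧ P(g,g))))
Push ¬ through the quantifiers and connectives to reach negation normal form:
  (∃a ¬J(a,a)) ∨ (∃d ∃b (¬P(b,b) ∧ ¬P(d,b))) ∧ (∀c ∃g (¬J(c,c) ∨ ¬P(g,g)))
All bound variables are already distinct, so no renaming is needed.
Pull the quantifiers to the front (each side's bound variable is not free in the other side):
  ∃a ∃d ∃b ∀c ∃g (¬J(a,a) ∨ ¬P(b,b) ∧ ¬P(d,b) ∧ (¬J(c,c) ∨ ¬P(g,g)))

∃a ∃d ∃b ∀c ∃g (¬J(a,a) ∨ ¬P(b,b) ∧ ¬P(d,b) ∧ (¬J(c,c) ∨ ¬P(g,g)))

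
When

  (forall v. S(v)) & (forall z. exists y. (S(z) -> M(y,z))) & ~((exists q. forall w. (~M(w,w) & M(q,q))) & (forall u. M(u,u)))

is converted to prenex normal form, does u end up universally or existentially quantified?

existential

First replace A → B with ¬A ∨ B.
  (forall v. S(v)) & (forall z. exists y. (~S(z) | M(y,z))) & ~((exists q. forall w. (~M(w,w) & M(q,q))) & (forall u. M(u,u)))
Push ¬ through the quantifiers and connectives to reach negation normal form:
  (forall v. S(v)) & (forall z. exists y. (~S(z) | M(y,z))) & ((forall q. exists w. (M(w,w) | ~M(q,q))) | (exists u. ~M(u,u)))
All bound variables are already distinct, so no renaming is needed.
Extract every quantifier outward, since the variables are now distinct and don't occur free across branches:
  forall v. forall z. exists y. forall q. exists w. exists u. (S(v) & (~S(z) | M(y,z)) & (M(w,w) | ~M(q,q) | ~M(u,u)))
The quantifier forall u sits under an odd number of negations (counting the antecedent side of each →), so it flips to exists u.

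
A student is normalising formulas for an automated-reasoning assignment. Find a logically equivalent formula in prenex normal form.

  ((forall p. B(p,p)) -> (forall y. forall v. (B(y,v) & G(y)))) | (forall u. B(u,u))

Eliminate → and ↔ using ¬ and ∨.
  ~(forall p. B(p,p)) | (forall y. forall v. (B(y,v) & G(y))) | (forall u. B(u,u))
Move each ¬ inward, flipping quantifiers it crosses:
  (exists p. ~B(p,p)) | (forall y. forall v. (B(y,v) & G(y))) | (forall u. B(u,u))
Finally move all quantifiers to the prefix:
  exists p. forall y. forall v. forall u. (~B(p,p) | B(y,v) & G(y) | B(u,u))

exists p. forall y. forall v. forall u. (~B(p,p) | B(y,v) & G(y) | B(u,u))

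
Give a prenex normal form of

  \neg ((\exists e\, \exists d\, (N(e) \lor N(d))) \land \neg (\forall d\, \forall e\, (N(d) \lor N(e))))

Move each ¬ inward, flipping quantifiers it crosses:
  (\forall e\, \forall d\, (\neg N(e) \land \neg N(d))) \lor (\forall d\, \forall e\, (N(d) \lor N(e)))
Give each quantifier a distinct variable: d↦q, e↦u1.
  (\forall e\, \forall d\, (\neg N(e) \land \neg N(d))) \lor (\forall q\, \forall u1\, (N(q) \lor N(u1)))
Pull the quantifiers to the front (each side's bound variable is not free in the other side):
  \forall e\, \forall d\, \forall q\, \forall u1\, (\neg N(e) \land \neg N(d) \lor N(q) \lor N(u1))

\forall e\, \forall d\, \forall q\, \forall u1\, (\neg N(e) \land \neg N(d) \lor N(q) \lor N(u1))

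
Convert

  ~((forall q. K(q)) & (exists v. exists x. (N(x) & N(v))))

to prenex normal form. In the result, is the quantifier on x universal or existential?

Push ¬ through the quantifiers and connectives to reach negation normal form:
  (exists q. ~K(q)) | (forall v. forall x. (~N(x) | ~N(v)))
All bound variables are already distinct, so no renaming is needed.
Pull the quantifiers to the front (each side's bound variable is not free in the other side):
  exists q. forall v. forall x. (~K(q) | ~N(x) | ~N(v))
The quantifier exists x sits under an odd number of negations, so it flips to forall x.

universal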